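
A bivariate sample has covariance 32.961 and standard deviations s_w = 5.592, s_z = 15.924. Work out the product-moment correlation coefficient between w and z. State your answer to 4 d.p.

0.3702

r = Cov(w,z) / (s_w · s_z) = 32.961 / (5.592 × 15.924)
  = 32.961 / 89.0470 ≈ 0.3702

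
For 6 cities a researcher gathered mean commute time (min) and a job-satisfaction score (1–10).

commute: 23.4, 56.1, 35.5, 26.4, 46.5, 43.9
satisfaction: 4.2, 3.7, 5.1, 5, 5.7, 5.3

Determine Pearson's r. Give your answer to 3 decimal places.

-0.081

n = 6, Σx = 231.8, Σy = 29, Σx² = 9741.44, Σy² = 142.92, Σxy = 1116.62
nΣxy − ΣxΣy = 6699.72 − 6722.2 = -22.48
nΣx² − (Σx)² = 58448.64 − 53731.24 = 4717.4; nΣy² − (Σy)² = 857.52 − 841 = 16.52
r = -22.48 / √(4717.4 × 16.52) = -22.48 / 279.1620 ≈ -0.081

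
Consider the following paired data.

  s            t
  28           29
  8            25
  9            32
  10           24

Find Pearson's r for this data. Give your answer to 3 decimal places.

n = 4, Σs = 55, Σt = 110, Σs² = 1029, Σt² = 3066, Σst = 1540
nΣst − ΣsΣt = 6160 − 6050 = 110
nΣs² − (Σs)² = 4116 − 3025 = 1091; nΣt² − (Σt)² = 12264 − 12100 = 164
r = 110 / √(1091 × 164) = 110 / 422.9941 ≈ 0.260

0.260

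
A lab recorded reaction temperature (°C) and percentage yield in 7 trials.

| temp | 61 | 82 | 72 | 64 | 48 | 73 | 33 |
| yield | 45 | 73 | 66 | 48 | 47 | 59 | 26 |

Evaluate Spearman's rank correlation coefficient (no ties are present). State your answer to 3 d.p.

0.929

Rank temp: 3, 7, 5, 4, 2, 6, 1
Rank yield: 2, 7, 6, 4, 3, 5, 1
d = rank(temp) − rank(yield): 1, 0, -1, 0, -1, 1, 0; Σd² = 4
ρ = 1 − 6Σd² / [n(n²−1)] = 1 − 6×4 / (7×48) = 1 − 24/336 ≈ 0.929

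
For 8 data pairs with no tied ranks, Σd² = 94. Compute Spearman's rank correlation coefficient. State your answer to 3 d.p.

ρ = 1 − 6Σd² / [n(n²−1)] = 1 − 6×94 / (8×63)
  = 1 − 564/504 = 1 − 1.1190 ≈ -0.119

-0.119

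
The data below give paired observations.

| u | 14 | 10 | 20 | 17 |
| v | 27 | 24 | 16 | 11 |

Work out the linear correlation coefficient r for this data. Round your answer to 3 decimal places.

n = 4, Σu = 61, Σv = 78, Σu² = 985, Σv² = 1682, Σuv = 1125
nΣuv − ΣuΣv = 4500 − 4758 = -258
nΣu² − (Σu)² = 3940 − 3721 = 219; nΣv² − (Σv)² = 6728 − 6084 = 644
r = -258 / √(219 × 644) = -258 / 375.5476 ≈ -0.687

-0.687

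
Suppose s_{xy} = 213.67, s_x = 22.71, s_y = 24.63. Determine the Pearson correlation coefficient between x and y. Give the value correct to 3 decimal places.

r = Cov(x,y) / (s_x · s_y) = 213.67 / (22.71 × 24.63)
  = 213.67 / 559.3473 ≈ 0.382

0.382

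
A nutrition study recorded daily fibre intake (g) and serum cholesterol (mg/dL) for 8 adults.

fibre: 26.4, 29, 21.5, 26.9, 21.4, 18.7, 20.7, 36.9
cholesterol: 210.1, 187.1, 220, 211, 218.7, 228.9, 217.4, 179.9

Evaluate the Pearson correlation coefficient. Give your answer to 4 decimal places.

-0.9425

n = 8, Σx = 201.5, Σy = 1673.1, Σx² = 5321.57, Σy² = 351921.09, Σxy = 41477.54
nΣxy − ΣxΣy = 331820.32 − 337129.65 = -5309.33
nΣx² − (Σx)² = 42572.56 − 40602.25 = 1970.31; nΣy² − (Σy)² = 2815368.72 − 2799263.61 = 16105.11
r = -5309.33 / √(1970.31 × 16105.11) = -5309.33 / 5633.1216 ≈ -0.9425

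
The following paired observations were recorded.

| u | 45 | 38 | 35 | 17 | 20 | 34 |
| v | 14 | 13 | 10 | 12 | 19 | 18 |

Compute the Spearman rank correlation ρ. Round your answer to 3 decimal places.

Rank u: 6, 5, 4, 1, 2, 3
Rank v: 4, 3, 1, 2, 6, 5
d = rank(u) − rank(v): 2, 2, 3, -1, -4, -2; Σd² = 38
ρ = 1 − 6Σd² / [n(n²−1)] = 1 − 6×38 / (6×35) = 1 − 228/210 ≈ -0.086

-0.086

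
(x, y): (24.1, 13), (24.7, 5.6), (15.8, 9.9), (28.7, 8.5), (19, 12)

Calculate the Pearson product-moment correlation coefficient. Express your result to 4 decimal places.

n = 5, Σx = 112.3, Σy = 49, Σx² = 2625.23, Σy² = 514.62, Σxy = 1079.99
nΣxy − ΣxΣy = 5399.95 − 5502.7 = -102.75
nΣx² − (Σx)² = 13126.15 − 12611.29 = 514.86; nΣy² − (Σy)² = 2573.1 − 2401 = 172.1
r = -102.75 / √(514.86 × 172.1) = -102.75 / 297.6700 ≈ -0.3452

-0.3452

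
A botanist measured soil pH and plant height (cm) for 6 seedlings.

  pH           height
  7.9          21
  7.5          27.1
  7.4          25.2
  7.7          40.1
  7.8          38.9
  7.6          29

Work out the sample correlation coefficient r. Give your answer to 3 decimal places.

n = 6, Σx = 45.9, Σy = 181.3, Σx² = 351.31, Σy² = 5772.67, Σxy = 1388.22
nΣxy − ΣxΣy = 8329.32 − 8321.67 = 7.65
nΣx² − (Σx)² = 2107.86 − 2106.81 = 1.05; nΣy² − (Σy)² = 34636.02 − 32869.69 = 1766.33
r = 7.65 / √(1.05 × 1766.33) = 7.65 / 43.0656 ≈ 0.178

0.178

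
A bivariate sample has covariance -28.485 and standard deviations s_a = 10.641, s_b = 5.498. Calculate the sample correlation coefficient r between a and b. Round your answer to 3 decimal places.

r = Cov(a,b) / (s_a · s_b) = -28.485 / (10.641 × 5.498)
  = -28.485 / 58.5042 ≈ -0.487

-0.487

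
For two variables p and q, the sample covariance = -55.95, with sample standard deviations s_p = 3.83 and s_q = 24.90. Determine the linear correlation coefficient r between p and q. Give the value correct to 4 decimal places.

-0.5867

r = Cov(p,q) / (s_p · s_q) = -55.95 / (3.83 × 24.90)
  = -55.95 / 95.3670 ≈ -0.5867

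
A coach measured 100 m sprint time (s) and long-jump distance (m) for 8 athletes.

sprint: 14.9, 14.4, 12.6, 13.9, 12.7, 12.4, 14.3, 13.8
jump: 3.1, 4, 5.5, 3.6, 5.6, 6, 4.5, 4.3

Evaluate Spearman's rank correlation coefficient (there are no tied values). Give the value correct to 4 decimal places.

-0.8571

Rank sprint: 8, 7, 2, 5, 3, 1, 6, 4
Rank jump: 1, 3, 6, 2, 7, 8, 5, 4
d = rank(sprint) − rank(jump): 7, 4, -4, 3, -4, -7, 1, 0; Σd² = 156
ρ = 1 − 6Σd² / [n(n²−1)] = 1 − 6×156 / (8×63) = 1 − 936/504 ≈ -0.8571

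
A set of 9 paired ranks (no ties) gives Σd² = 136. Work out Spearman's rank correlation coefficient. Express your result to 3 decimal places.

ρ = 1 − 6Σd² / [n(n²−1)] = 1 − 6×136 / (9×80)
  = 1 − 816/720 = 1 − 1.1333 ≈ -0.133

-0.133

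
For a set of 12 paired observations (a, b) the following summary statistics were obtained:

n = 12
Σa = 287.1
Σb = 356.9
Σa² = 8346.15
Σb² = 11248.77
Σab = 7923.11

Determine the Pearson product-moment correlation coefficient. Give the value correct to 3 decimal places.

-0.636

r = (nΣab − ΣaΣb) / √[(nΣa² − (Σa)²)(nΣb² − (Σb)²)]
Numerator: 12×7923.11 − 287.1×356.9 = -7388.67
Denominator: √[(100153.8 − 82426.41)(134985.24 − 127377.61)] = √[17727.39 × 7607.63] = 11613.0713
r = -7388.67 / 11613.0713 ≈ -0.636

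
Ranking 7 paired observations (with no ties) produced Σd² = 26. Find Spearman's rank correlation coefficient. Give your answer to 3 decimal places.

ρ = 1 − 6Σd² / [n(n²−1)] = 1 − 6×26 / (7×48)
  = 1 − 156/336 = 1 − 0.4643 ≈ 0.536

0.536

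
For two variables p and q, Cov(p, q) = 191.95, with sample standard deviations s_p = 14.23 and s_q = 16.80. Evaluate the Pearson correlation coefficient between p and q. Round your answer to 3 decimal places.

r = Cov(p,q) / (s_p · s_q) = 191.95 / (14.23 × 16.80)
  = 191.95 / 239.0640 ≈ 0.803

0.803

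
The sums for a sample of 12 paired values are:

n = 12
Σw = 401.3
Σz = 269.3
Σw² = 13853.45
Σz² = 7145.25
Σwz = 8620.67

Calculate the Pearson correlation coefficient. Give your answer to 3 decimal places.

r = (nΣwz − ΣwΣz) / √[(nΣw² − (Σw)²)(nΣz² − (Σz)²)]
Numerator: 12×8620.67 − 401.3×269.3 = -4622.05
Denominator: √[(166241.4 − 161041.69)(85743 − 72522.49)] = √[5199.71 × 13220.51] = 8291.1289
r = -4622.05 / 8291.1289 ≈ -0.557

-0.557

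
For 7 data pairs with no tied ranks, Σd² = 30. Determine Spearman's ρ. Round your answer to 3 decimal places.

0.464

ρ = 1 − 6Σd² / [n(n²−1)] = 1 − 6×30 / (7×48)
  = 1 − 180/336 = 1 − 0.5357 ≈ 0.464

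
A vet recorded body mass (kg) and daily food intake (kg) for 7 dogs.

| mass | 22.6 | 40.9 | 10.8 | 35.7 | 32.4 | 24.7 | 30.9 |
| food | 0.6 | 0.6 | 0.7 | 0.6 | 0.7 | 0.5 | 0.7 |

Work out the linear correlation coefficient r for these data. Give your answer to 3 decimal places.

-0.160

n = 7, Σx = 198, Σy = 4.4, Σx² = 6189.36, Σy² = 2.8, Σxy = 123.74
nΣxy − ΣxΣy = 866.18 − 871.2 = -5.02
nΣx² − (Σx)² = 43325.52 − 39204 = 4121.52; nΣy² − (Σy)² = 19.6 − 19.36 = 0.24
r = -5.02 / √(4121.52 × 0.24) = -5.02 / 31.4510 ≈ -0.160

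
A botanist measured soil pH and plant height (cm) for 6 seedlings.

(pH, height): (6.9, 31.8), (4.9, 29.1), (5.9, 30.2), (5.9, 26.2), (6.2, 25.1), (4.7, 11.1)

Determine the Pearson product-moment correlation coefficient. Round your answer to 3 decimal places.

n = 6, Σx = 34.5, Σy = 153.5, Σx² = 201.77, Σy² = 4209.75, Σxy = 902.56
nΣxy − ΣxΣy = 5415.36 − 5295.75 = 119.61
nΣx² − (Σx)² = 1210.62 − 1190.25 = 20.37; nΣy² − (Σy)² = 25258.5 − 23562.25 = 1696.25
r = 119.61 / √(20.37 × 1696.25) = 119.61 / 185.8833 ≈ 0.643

0.643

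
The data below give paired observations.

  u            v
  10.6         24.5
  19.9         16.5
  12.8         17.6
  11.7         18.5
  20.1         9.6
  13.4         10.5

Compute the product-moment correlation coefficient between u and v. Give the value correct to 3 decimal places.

-0.609

n = 6, Σu = 88.5, Σv = 97.2, Σu² = 1392.67, Σv² = 1726.92, Σuv = 1363.44
nΣuv − ΣuΣv = 8180.64 − 8602.2 = -421.56
nΣu² − (Σu)² = 8356.02 − 7832.25 = 523.77; nΣv² − (Σv)² = 10361.52 − 9447.84 = 913.68
r = -421.56 / √(523.77 × 913.68) = -421.56 / 691.7790 ≈ -0.609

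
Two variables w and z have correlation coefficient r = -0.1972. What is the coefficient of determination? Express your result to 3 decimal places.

0.039

r² = (-0.1972)² = 0.039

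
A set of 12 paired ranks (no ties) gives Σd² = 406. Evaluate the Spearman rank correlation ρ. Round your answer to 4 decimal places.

-0.4196

ρ = 1 − 6Σd² / [n(n²−1)] = 1 − 6×406 / (12×143)
  = 1 − 2436/1716 = 1 − 1.41958 ≈ -0.4196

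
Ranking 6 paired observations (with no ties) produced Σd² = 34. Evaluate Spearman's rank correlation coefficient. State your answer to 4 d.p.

0.0286

ρ = 1 − 6Σd² / [n(n²−1)] = 1 − 6×34 / (6×35)
  = 1 − 204/210 = 1 − 0.97143 ≈ 0.0286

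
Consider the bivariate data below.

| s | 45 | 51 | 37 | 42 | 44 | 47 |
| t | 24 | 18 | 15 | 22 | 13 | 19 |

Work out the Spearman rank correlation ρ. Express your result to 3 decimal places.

0.200

Rank s: 4, 6, 1, 2, 3, 5
Rank t: 6, 3, 2, 5, 1, 4
d = rank(s) − rank(t): -2, 3, -1, -3, 2, 1; Σd² = 28
ρ = 1 − 6Σd² / [n(n²−1)] = 1 − 6×28 / (6×35) = 1 − 168/210 ≈ 0.200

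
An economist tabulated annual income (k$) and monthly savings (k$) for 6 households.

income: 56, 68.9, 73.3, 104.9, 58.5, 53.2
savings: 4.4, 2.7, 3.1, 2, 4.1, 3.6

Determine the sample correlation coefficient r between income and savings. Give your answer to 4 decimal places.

-0.8712

n = 6, Σx = 414.8, Σy = 19.9, Σx² = 30512.6, Σy² = 70.03, Σxy = 1300.83
nΣxy − ΣxΣy = 7804.98 − 8254.52 = -449.54
nΣx² − (Σx)² = 183075.6 − 172059.04 = 11016.56; nΣy² − (Σy)² = 420.18 − 396.01 = 24.17
r = -449.54 / √(11016.56 × 24.17) = -449.54 / 516.0138 ≈ -0.8712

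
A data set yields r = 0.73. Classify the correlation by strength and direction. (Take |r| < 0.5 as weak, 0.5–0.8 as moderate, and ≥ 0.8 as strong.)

moderate positive

r = 0.73 > 0 so the relationship is positive.
|r| = 0.73, which falls in the moderate range.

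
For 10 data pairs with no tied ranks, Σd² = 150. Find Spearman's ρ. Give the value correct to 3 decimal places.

0.091

ρ = 1 − 6Σd² / [n(n²−1)] = 1 − 6×150 / (10×99)
  = 1 − 900/990 = 1 − 0.9091 ≈ 0.091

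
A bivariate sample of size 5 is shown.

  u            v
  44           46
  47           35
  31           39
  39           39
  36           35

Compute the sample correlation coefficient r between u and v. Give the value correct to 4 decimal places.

0.1349

n = 5, Σu = 197, Σv = 194, Σu² = 7923, Σv² = 7608, Σuv = 7659
nΣuv − ΣuΣv = 38295 − 38218 = 77
nΣu² − (Σu)² = 39615 − 38809 = 806; nΣv² − (Σv)² = 38040 − 37636 = 404
r = 77 / √(806 × 404) = 77 / 570.6347 ≈ 0.1349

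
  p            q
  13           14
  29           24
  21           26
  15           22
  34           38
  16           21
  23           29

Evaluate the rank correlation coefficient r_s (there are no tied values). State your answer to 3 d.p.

Rank p: 1, 6, 4, 2, 7, 3, 5
Rank q: 1, 4, 5, 3, 7, 2, 6
d = rank(p) − rank(q): 0, 2, -1, -1, 0, 1, -1; Σd² = 8
ρ = 1 − 6Σd² / [n(n²−1)] = 1 − 6×8 / (7×48) = 1 − 48/336 ≈ 0.857

0.857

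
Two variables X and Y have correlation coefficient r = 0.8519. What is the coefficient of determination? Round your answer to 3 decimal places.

0.726

r² = (0.8519)² = 0.726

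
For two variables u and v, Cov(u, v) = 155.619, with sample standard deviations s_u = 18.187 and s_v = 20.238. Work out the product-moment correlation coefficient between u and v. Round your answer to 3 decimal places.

0.423

r = Cov(u,v) / (s_u · s_v) = 155.619 / (18.187 × 20.238)
  = 155.619 / 368.0685 ≈ 0.423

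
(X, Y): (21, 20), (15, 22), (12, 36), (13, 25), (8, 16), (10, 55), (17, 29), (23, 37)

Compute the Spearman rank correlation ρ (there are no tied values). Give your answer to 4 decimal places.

0.0952

Rank X: 7, 5, 3, 4, 1, 2, 6, 8
Rank Y: 2, 3, 6, 4, 1, 8, 5, 7
d = rank(X) − rank(Y): 5, 2, -3, 0, 0, -6, 1, 1; Σd² = 76
ρ = 1 − 6Σd² / [n(n²−1)] = 1 − 6×76 / (8×63) = 1 − 456/504 ≈ 0.0952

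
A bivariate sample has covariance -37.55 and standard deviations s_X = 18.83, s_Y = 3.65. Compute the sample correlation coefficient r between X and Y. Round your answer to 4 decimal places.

-0.5463

r = Cov(X,Y) / (s_X · s_Y) = -37.55 / (18.83 × 3.65)
  = -37.55 / 68.7295 ≈ -0.5463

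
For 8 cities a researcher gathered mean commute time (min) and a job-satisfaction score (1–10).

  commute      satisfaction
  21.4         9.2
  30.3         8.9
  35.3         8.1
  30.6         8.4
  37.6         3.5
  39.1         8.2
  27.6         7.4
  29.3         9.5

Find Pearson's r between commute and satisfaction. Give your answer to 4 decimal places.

n = 8, Σx = 251.2, Σy = 63.2, Σx² = 8121.32, Σy² = 524.52, Σxy = 1944.33
nΣxy − ΣxΣy = 15554.64 − 15875.84 = -321.2
nΣx² − (Σx)² = 64970.56 − 63101.44 = 1869.12; nΣy² − (Σy)² = 4196.16 − 3994.24 = 201.92
r = -321.2 / √(1869.12 × 201.92) = -321.2 / 614.3392 ≈ -0.5228

-0.5228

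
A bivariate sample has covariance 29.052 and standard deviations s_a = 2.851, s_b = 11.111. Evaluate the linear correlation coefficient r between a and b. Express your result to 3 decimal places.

r = Cov(a,b) / (s_a · s_b) = 29.052 / (2.851 × 11.111)
  = 29.052 / 31.6775 ≈ 0.917

0.917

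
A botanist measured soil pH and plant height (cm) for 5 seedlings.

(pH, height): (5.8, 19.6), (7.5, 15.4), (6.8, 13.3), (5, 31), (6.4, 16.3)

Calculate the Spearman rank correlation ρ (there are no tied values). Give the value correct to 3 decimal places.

-0.900

Rank pH: 2, 5, 4, 1, 3
Rank height: 4, 2, 1, 5, 3
d = rank(pH) − rank(height): -2, 3, 3, -4, 0; Σd² = 38
ρ = 1 − 6Σd² / [n(n²−1)] = 1 − 6×38 / (5×24) = 1 − 228/120 ≈ -0.900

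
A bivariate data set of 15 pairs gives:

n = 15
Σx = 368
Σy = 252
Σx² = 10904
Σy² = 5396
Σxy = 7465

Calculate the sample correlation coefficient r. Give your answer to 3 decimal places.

r = (nΣxy − ΣxΣy) / √[(nΣx² − (Σx)²)(nΣy² − (Σy)²)]
Numerator: 15×7465 − 368×252 = 19239
Denominator: √[(163560 − 135424)(80940 − 63504)] = √[28136 × 17436] = 22149.0247
r = 19239 / 22149.0247 ≈ 0.869

0.869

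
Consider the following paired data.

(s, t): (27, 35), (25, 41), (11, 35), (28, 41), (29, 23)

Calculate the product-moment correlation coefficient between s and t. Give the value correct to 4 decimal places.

n = 5, Σs = 120, Σt = 175, Σs² = 3100, Σt² = 6341, Σst = 4170
nΣst − ΣsΣt = 20850 − 21000 = -150
nΣs² − (Σs)² = 15500 − 14400 = 1100; nΣt² − (Σt)² = 31705 − 30625 = 1080
r = -150 / √(1100 × 1080) = -150 / 1089.9541 ≈ -0.1376

-0.1376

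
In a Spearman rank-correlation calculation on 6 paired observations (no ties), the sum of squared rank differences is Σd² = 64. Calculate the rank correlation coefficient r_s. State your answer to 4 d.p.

-0.8286

ρ = 1 − 6Σd² / [n(n²−1)] = 1 − 6×64 / (6×35)
  = 1 − 384/210 = 1 − 1.82857 ≈ -0.8286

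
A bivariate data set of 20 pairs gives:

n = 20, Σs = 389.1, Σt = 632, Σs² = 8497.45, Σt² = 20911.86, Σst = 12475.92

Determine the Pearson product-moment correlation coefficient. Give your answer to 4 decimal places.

r = (nΣst − ΣsΣt) / √[(nΣs² − (Σs)²)(nΣt² − (Σt)²)]
Numerator: 20×12475.92 − 389.1×632 = 3607.2
Denominator: √[(169949 − 151398.81)(418237.2 − 399424)] = √[18550.19 × 18813.2] = 18681.2321
r = 3607.2 / 18681.2321 ≈ 0.1931

0.1931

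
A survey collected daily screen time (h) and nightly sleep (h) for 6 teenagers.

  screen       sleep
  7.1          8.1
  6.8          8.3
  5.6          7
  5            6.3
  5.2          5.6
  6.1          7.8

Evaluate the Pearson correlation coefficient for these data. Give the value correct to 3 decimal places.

n = 6, Σx = 35.8, Σy = 43.1, Σx² = 217.26, Σy² = 315.39, Σxy = 261.35
nΣxy − ΣxΣy = 1568.1 − 1542.98 = 25.12
nΣx² − (Σx)² = 1303.56 − 1281.64 = 21.92; nΣy² − (Σy)² = 1892.34 − 1857.61 = 34.73
r = 25.12 / √(21.92 × 34.73) = 25.12 / 27.5913 ≈ 0.910

0.910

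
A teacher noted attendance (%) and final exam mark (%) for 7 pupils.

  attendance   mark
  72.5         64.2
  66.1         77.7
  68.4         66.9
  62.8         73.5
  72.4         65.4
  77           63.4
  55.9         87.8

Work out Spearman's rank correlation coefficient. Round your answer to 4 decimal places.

-0.9643

Rank attendance: 6, 3, 4, 2, 5, 7, 1
Rank mark: 2, 6, 4, 5, 3, 1, 7
d = rank(attendance) − rank(mark): 4, -3, 0, -3, 2, 6, -6; Σd² = 110
ρ = 1 − 6Σd² / [n(n²−1)] = 1 − 6×110 / (7×48) = 1 − 660/336 ≈ -0.9643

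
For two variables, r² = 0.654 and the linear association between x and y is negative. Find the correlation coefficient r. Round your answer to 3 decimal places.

-0.809

|r| = √0.654 = 0.809
The association is negative, so r = −0.809.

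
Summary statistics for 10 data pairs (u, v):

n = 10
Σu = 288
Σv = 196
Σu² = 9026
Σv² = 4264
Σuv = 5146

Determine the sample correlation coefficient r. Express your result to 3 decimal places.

-0.897

r = (nΣuv − ΣuΣv) / √[(nΣu² − (Σu)²)(nΣv² − (Σv)²)]
Numerator: 10×5146 − 288×196 = -4988
Denominator: √[(90260 − 82944)(42640 − 38416)] = √[7316 × 4224] = 5559.0273
r = -4988 / 5559.0273 ≈ -0.897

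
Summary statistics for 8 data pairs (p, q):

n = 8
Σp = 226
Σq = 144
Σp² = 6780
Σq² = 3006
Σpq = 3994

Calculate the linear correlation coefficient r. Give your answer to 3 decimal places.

-0.183

r = (nΣpq − ΣpΣq) / √[(nΣp² − (Σp)²)(nΣq² − (Σq)²)]
Numerator: 8×3994 − 226×144 = -592
Denominator: √[(54240 − 51076)(24048 − 20736)] = √[3164 × 3312] = 3237.1543
r = -592 / 3237.1543 ≈ -0.183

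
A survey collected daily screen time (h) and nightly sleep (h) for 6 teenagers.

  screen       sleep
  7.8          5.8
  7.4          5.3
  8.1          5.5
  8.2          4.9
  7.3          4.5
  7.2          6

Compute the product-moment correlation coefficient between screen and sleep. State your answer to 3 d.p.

n = 6, Σx = 46, Σy = 32, Σx² = 353.58, Σy² = 172.24, Σxy = 245.24
nΣxy − ΣxΣy = 1471.44 − 1472 = -0.56
nΣx² − (Σx)² = 2121.48 − 2116 = 5.48; nΣy² − (Σy)² = 1033.44 − 1024 = 9.44
r = -0.56 / √(5.48 × 9.44) = -0.56 / 7.1924 ≈ -0.078

-0.078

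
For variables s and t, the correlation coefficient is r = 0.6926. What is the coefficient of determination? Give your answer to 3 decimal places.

r² = (0.6926)² = 0.480

0.480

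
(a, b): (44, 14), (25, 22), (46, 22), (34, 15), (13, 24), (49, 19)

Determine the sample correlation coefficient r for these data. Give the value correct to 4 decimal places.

-0.5183

n = 6, Σa = 211, Σb = 116, Σa² = 8403, Σb² = 2326, Σab = 3931
nΣab − ΣaΣb = 23586 − 24476 = -890
nΣa² − (Σa)² = 50418 − 44521 = 5897; nΣb² − (Σb)² = 13956 − 13456 = 500
r = -890 / √(5897 × 500) = -890 / 1717.1197 ≈ -0.5183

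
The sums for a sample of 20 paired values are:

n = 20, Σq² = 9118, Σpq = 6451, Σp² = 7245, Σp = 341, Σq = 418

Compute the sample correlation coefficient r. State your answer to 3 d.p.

-0.914

r = (nΣpq − ΣpΣq) / √[(nΣp² − (Σp)²)(nΣq² − (Σq)²)]
Numerator: 20×6451 − 341×418 = -13518
Denominator: √[(144900 − 116281)(182360 − 174724)] = √[28619 × 7636] = 14782.9187
r = -13518 / 14782.9187 ≈ -0.914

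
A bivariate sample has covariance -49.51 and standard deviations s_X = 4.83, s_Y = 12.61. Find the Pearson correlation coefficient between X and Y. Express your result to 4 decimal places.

r = Cov(X,Y) / (s_X · s_Y) = -49.51 / (4.83 × 12.61)
  = -49.51 / 60.9063 ≈ -0.8129

-0.8129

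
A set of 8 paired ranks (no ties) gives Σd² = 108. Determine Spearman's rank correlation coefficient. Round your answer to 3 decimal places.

ρ = 1 − 6Σd² / [n(n²−1)] = 1 − 6×108 / (8×63)
  = 1 − 648/504 = 1 − 1.2857 ≈ -0.286

-0.286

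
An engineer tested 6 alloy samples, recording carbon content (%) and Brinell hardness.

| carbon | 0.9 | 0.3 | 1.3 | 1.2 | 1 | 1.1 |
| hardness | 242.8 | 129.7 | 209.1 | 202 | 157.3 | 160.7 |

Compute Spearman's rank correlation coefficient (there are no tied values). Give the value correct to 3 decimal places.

Rank carbon: 2, 1, 6, 5, 3, 4
Rank hardness: 6, 1, 5, 4, 2, 3
d = rank(carbon) − rank(hardness): -4, 0, 1, 1, 1, 1; Σd² = 20
ρ = 1 − 6Σd² / [n(n²−1)] = 1 − 6×20 / (6×35) = 1 − 120/210 ≈ 0.429

0.429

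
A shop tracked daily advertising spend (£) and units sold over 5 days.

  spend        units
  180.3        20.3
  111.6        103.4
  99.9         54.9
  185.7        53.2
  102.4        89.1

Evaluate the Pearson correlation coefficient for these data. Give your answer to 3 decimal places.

-0.698

n = 5, Σx = 679.9, Σy = 320.9, Σx² = 99912.91, Σy² = 24886.71, Σxy = 39687.12
nΣxy − ΣxΣy = 198435.6 − 218179.91 = -19744.31
nΣx² − (Σx)² = 499564.55 − 462264.01 = 37300.54; nΣy² − (Σy)² = 124433.55 − 102976.81 = 21456.74
r = -19744.31 / √(37300.54 × 21456.74) = -19744.31 / 28290.4222 ≈ -0.698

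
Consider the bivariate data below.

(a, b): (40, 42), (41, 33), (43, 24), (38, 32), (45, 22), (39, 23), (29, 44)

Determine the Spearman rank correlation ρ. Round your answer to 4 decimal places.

-0.6071

Rank a: 4, 5, 6, 2, 7, 3, 1
Rank b: 6, 5, 3, 4, 1, 2, 7
d = rank(a) − rank(b): -2, 0, 3, -2, 6, 1, -6; Σd² = 90
ρ = 1 − 6Σd² / [n(n²−1)] = 1 − 6×90 / (7×48) = 1 − 540/336 ≈ -0.6071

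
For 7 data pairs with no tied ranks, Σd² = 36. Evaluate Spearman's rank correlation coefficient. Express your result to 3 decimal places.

0.357

ρ = 1 − 6Σd² / [n(n²−1)] = 1 − 6×36 / (7×48)
  = 1 − 216/336 = 1 − 0.6429 ≈ 0.357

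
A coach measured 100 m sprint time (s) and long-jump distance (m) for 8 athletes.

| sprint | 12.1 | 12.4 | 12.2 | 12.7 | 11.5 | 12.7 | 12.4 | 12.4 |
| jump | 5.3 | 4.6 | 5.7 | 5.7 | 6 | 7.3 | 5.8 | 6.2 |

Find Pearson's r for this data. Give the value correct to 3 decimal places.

n = 8, Σx = 98.4, Σy = 46.6, Σx² = 1211.36, Σy² = 275.6, Σxy = 573.61
nΣxy − ΣxΣy = 4588.88 − 4585.44 = 3.44
nΣx² − (Σx)² = 9690.88 − 9682.56 = 8.32; nΣy² − (Σy)² = 2204.8 − 2171.56 = 33.24
r = 3.44 / √(8.32 × 33.24) = 3.44 / 16.6300 ≈ 0.207

0.207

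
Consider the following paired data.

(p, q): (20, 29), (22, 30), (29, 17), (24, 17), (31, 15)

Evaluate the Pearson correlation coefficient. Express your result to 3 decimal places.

-0.854

n = 5, Σp = 126, Σq = 108, Σp² = 3262, Σq² = 2544, Σpq = 2606
nΣpq − ΣpΣq = 13030 − 13608 = -578
nΣp² − (Σp)² = 16310 − 15876 = 434; nΣq² − (Σq)² = 12720 − 11664 = 1056
r = -578 / √(434 × 1056) = -578 / 676.9815 ≈ -0.854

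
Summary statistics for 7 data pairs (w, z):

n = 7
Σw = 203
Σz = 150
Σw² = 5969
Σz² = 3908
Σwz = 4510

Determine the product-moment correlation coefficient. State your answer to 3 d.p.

0.671

r = (nΣwz − ΣwΣz) / √[(nΣw² − (Σw)²)(nΣz² − (Σz)²)]
Numerator: 7×4510 − 203×150 = 1120
Denominator: √[(41783 − 41209)(27356 − 22500)] = √[574 × 4856] = 1669.5341
r = 1120 / 1669.5341 ≈ 0.671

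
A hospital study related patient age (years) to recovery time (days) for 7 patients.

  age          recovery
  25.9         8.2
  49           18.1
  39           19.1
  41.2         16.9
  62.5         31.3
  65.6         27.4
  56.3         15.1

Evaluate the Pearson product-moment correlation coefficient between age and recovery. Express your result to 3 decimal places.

0.828

n = 7, Σx = 339.5, Σy = 136.1, Σx² = 17669.55, Σy² = 3003.73, Σxy = 7144.28
nΣxy − ΣxΣy = 50009.96 − 46205.95 = 3804.01
nΣx² − (Σx)² = 123686.85 − 115260.25 = 8426.6; nΣy² − (Σy)² = 21026.11 − 18523.21 = 2502.9
r = 3804.01 / √(8426.6 × 2502.9) = 3804.01 / 4592.4870 ≈ 0.828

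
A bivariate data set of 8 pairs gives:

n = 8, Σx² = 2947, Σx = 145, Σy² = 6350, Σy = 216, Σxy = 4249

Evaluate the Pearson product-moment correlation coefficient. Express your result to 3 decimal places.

0.822

r = (nΣxy − ΣxΣy) / √[(nΣx² − (Σx)²)(nΣy² − (Σy)²)]
Numerator: 8×4249 − 145×216 = 2672
Denominator: √[(23576 − 21025)(50800 − 46656)] = √[2551 × 4144] = 3251.3603
r = 2672 / 3251.3603 ≈ 0.822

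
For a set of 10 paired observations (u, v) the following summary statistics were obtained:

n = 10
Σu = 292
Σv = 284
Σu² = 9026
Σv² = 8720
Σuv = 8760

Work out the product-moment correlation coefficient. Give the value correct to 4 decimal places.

r = (nΣuv − ΣuΣv) / √[(nΣu² − (Σu)²)(nΣv² − (Σv)²)]
Numerator: 10×8760 − 292×284 = 4672
Denominator: √[(90260 − 85264)(87200 − 80656)] = √[4996 × 6544] = 5717.8513
r = 4672 / 5717.8513 ≈ 0.8171

0.8171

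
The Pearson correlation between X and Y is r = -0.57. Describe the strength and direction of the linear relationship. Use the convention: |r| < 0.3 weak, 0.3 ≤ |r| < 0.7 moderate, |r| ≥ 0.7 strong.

r = -0.57 < 0 so the relationship is negative.
|r| = 0.57, which falls in the moderate range.

moderate negative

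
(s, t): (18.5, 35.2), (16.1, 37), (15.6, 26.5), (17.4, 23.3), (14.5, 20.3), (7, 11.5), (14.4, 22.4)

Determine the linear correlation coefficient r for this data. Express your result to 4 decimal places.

0.8003

n = 7, Σs = 103.5, Σt = 176.2, Σs² = 1614.19, Σt² = 4899.28, Σst = 2763.13
nΣst − ΣsΣt = 19341.91 − 18236.7 = 1105.21
nΣs² − (Σs)² = 11299.33 − 10712.25 = 587.08; nΣt² − (Σt)² = 34294.96 − 31046.44 = 3248.52
r = 1105.21 / √(587.08 × 3248.52) = 1105.21 / 1380.9928 ≈ 0.8003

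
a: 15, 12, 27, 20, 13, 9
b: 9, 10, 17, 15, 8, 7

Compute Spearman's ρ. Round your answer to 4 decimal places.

0.8286

Rank a: 4, 2, 6, 5, 3, 1
Rank b: 3, 4, 6, 5, 2, 1
d = rank(a) − rank(b): 1, -2, 0, 0, 1, 0; Σd² = 6
ρ = 1 − 6Σd² / [n(n²−1)] = 1 − 6×6 / (6×35) = 1 − 36/210 ≈ 0.8286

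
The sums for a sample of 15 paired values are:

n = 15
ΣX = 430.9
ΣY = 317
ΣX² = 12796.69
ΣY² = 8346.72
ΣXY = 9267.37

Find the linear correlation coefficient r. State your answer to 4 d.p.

0.1939

r = (nΣXY − ΣXΣY) / √[(nΣX² − (ΣX)²)(nΣY² − (ΣY)²)]
Numerator: 15×9267.37 − 430.9×317 = 2415.25
Denominator: √[(191950.35 − 185674.81)(125200.8 − 100489)] = √[6275.54 × 24711.8] = 12453.1076
r = 2415.25 / 12453.1076 ≈ 0.1939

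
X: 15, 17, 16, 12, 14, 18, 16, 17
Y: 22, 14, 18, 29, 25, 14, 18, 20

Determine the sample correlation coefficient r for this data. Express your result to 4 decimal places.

n = 8, ΣX = 125, ΣY = 160, ΣX² = 1979, ΣY² = 3390, ΣXY = 2434
nΣXY − ΣXΣY = 19472 − 20000 = -528
nΣX² − (ΣX)² = 15832 − 15625 = 207; nΣY² − (ΣY)² = 27120 − 25600 = 1520
r = -528 / √(207 × 1520) = -528 / 560.9278 ≈ -0.9413

-0.9413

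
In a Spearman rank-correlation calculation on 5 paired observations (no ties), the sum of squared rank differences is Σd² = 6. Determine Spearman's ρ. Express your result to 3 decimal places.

ρ = 1 − 6Σd² / [n(n²−1)] = 1 − 6×6 / (5×24)
  = 1 − 36/120 = 1 − 0.3000 ≈ 0.700

0.700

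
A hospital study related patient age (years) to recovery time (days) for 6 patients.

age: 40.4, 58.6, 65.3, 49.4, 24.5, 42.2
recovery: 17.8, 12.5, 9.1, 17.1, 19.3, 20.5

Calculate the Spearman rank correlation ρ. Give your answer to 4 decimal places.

Rank age: 2, 5, 6, 4, 1, 3
Rank recovery: 4, 2, 1, 3, 5, 6
d = rank(age) − rank(recovery): -2, 3, 5, 1, -4, -3; Σd² = 64
ρ = 1 − 6Σd² / [n(n²−1)] = 1 − 6×64 / (6×35) = 1 − 384/210 ≈ -0.8286

-0.8286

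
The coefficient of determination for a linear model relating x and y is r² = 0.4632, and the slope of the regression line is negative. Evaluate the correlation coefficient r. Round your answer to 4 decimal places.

-0.6806

|r| = √0.4632 = 0.6806
The association is negative, so r = −0.6806.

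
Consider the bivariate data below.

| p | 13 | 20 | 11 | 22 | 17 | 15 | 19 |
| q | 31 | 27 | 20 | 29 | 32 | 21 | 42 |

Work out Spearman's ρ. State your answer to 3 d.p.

0.357

Rank p: 2, 6, 1, 7, 4, 3, 5
Rank q: 5, 3, 1, 4, 6, 2, 7
d = rank(p) − rank(q): -3, 3, 0, 3, -2, 1, -2; Σd² = 36
ρ = 1 − 6Σd² / [n(n²−1)] = 1 − 6×36 / (7×48) = 1 − 216/336 ≈ 0.357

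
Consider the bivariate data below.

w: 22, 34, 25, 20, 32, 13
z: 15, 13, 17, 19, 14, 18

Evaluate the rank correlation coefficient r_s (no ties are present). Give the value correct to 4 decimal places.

Rank w: 3, 6, 4, 2, 5, 1
Rank z: 3, 1, 4, 6, 2, 5
d = rank(w) − rank(z): 0, 5, 0, -4, 3, -4; Σd² = 66
ρ = 1 − 6Σd² / [n(n²−1)] = 1 − 6×66 / (6×35) = 1 − 396/210 ≈ -0.8857

-0.8857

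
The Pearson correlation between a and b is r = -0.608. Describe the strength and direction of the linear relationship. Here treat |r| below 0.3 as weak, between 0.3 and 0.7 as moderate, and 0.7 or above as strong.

moderate negative

r = -0.608 < 0 so the relationship is negative.
|r| = 0.608, which falls in the moderate range.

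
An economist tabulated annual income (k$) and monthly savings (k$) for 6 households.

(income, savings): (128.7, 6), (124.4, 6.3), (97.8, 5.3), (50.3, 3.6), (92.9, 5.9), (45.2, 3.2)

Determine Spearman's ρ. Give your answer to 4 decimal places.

0.8857

Rank income: 6, 5, 4, 2, 3, 1
Rank savings: 5, 6, 3, 2, 4, 1
d = rank(income) − rank(savings): 1, -1, 1, 0, -1, 0; Σd² = 4
ρ = 1 − 6Σd² / [n(n²−1)] = 1 − 6×4 / (6×35) = 1 − 24/210 ≈ 0.8857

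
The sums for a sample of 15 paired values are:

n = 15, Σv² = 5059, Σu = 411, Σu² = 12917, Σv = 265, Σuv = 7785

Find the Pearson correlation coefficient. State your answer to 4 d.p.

0.6630

r = (nΣuv − ΣuΣv) / √[(nΣu² − (Σu)²)(nΣv² − (Σv)²)]
Numerator: 15×7785 − 411×265 = 7860
Denominator: √[(193755 − 168921)(75885 − 70225)] = √[24834 × 5660] = 11855.8188
r = 7860 / 11855.8188 ≈ 0.6630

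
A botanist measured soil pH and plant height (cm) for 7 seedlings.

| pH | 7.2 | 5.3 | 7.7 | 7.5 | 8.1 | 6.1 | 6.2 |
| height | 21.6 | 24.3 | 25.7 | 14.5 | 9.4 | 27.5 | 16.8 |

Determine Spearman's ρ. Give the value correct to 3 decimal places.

Rank pH: 4, 1, 6, 5, 7, 2, 3
Rank height: 4, 5, 6, 2, 1, 7, 3
d = rank(pH) − rank(height): 0, -4, 0, 3, 6, -5, 0; Σd² = 86
ρ = 1 − 6Σd² / [n(n²−1)] = 1 − 6×86 / (7×48) = 1 − 516/336 ≈ -0.536

-0.536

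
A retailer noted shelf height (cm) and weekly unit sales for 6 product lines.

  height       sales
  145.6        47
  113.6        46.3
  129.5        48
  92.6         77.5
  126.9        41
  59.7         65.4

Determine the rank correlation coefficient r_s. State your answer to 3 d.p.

Rank height: 6, 3, 5, 2, 4, 1
Rank sales: 3, 2, 4, 6, 1, 5
d = rank(height) − rank(sales): 3, 1, 1, -4, 3, -4; Σd² = 52
ρ = 1 − 6Σd² / [n(n²−1)] = 1 − 6×52 / (6×35) = 1 − 312/210 ≈ -0.486

-0.486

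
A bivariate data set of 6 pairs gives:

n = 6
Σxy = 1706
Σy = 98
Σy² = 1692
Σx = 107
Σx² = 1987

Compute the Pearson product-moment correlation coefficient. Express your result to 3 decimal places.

r = (nΣxy − ΣxΣy) / √[(nΣx² − (Σx)²)(nΣy² − (Σy)²)]
Numerator: 6×1706 − 107×98 = -250
Denominator: √[(11922 − 11449)(10152 − 9604)] = √[473 × 548] = 509.1208
r = -250 / 509.1208 ≈ -0.491

-0.491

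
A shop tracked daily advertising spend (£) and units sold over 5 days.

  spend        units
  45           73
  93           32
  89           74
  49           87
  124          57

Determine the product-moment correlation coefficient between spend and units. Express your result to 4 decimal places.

n = 5, Σx = 400, Σy = 323, Σx² = 36372, Σy² = 22647, Σxy = 24178
nΣxy − ΣxΣy = 120890 − 129200 = -8310
nΣx² − (Σx)² = 181860 − 160000 = 21860; nΣy² − (Σy)² = 113235 − 104329 = 8906
r = -8310 / √(21860 × 8906) = -8310 / 13952.9624 ≈ -0.5956

-0.5956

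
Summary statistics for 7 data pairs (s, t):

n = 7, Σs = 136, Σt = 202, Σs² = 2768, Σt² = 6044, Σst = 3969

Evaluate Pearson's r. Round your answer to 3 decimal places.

r = (nΣst − ΣsΣt) / √[(nΣs² − (Σs)²)(nΣt² − (Σt)²)]
Numerator: 7×3969 − 136×202 = 311
Denominator: √[(19376 − 18496)(42308 − 40804)] = √[880 × 1504] = 1150.4434
r = 311 / 1150.4434 ≈ 0.270

0.270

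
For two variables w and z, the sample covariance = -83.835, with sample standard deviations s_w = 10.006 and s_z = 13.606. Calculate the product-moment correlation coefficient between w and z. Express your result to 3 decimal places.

-0.616

r = Cov(w,z) / (s_w · s_z) = -83.835 / (10.006 × 13.606)
  = -83.835 / 136.1416 ≈ -0.616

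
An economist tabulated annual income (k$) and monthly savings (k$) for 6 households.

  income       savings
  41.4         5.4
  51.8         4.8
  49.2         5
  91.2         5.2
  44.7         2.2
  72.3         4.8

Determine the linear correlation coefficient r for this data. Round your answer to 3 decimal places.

0.321

n = 6, Σx = 350.6, Σy = 27.4, Σx² = 22360.66, Σy² = 132.12, Σxy = 1637.82
nΣxy − ΣxΣy = 9826.92 − 9606.44 = 220.48
nΣx² − (Σx)² = 134163.96 − 122920.36 = 11243.6; nΣy² − (Σy)² = 792.72 − 750.76 = 41.96
r = 220.48 / √(11243.6 × 41.96) = 220.48 / 686.8635 ≈ 0.321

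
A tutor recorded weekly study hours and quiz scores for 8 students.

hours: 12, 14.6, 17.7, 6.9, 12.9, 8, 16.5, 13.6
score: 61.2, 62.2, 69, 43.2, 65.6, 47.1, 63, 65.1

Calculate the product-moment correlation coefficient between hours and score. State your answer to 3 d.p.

n = 8, Σx = 102.2, Σy = 476.4, Σx² = 1405.68, Σy² = 28970.3, Σxy = 6309.8
nΣxy − ΣxΣy = 50478.4 − 48688.08 = 1790.32
nΣx² − (Σx)² = 11245.44 − 10444.84 = 800.6; nΣy² − (Σy)² = 231762.4 − 226956.96 = 4805.44
r = 1790.32 / √(800.6 × 4805.44) = 1790.32 / 1961.4370 ≈ 0.913

0.913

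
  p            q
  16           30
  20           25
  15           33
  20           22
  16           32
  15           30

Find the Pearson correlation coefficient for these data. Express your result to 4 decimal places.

n = 6, Σp = 102, Σq = 172, Σp² = 1762, Σq² = 5022, Σpq = 2877
nΣpq − ΣpΣq = 17262 − 17544 = -282
nΣp² − (Σp)² = 10572 − 10404 = 168; nΣq² − (Σq)² = 30132 − 29584 = 548
r = -282 / √(168 × 548) = -282 / 303.4205 ≈ -0.9294

-0.9294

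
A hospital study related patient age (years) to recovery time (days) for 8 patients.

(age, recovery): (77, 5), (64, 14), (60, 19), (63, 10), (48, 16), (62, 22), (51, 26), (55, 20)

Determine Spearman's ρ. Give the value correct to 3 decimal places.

-0.667

Rank age: 8, 7, 4, 6, 1, 5, 2, 3
Rank recovery: 1, 3, 5, 2, 4, 7, 8, 6
d = rank(age) − rank(recovery): 7, 4, -1, 4, -3, -2, -6, -3; Σd² = 140
ρ = 1 − 6Σd² / [n(n²−1)] = 1 − 6×140 / (8×63) = 1 − 840/504 ≈ -0.667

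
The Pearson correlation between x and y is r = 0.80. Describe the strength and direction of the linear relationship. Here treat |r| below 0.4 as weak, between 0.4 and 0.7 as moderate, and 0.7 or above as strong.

strong positive

r = 0.80 > 0 so the relationship is positive.
|r| = 0.80, which falls in the strong range.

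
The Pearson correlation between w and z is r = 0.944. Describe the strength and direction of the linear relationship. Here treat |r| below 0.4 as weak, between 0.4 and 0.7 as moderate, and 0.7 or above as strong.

r = 0.944 > 0 so the relationship is positive.
|r| = 0.944, which falls in the strong range.

strong positive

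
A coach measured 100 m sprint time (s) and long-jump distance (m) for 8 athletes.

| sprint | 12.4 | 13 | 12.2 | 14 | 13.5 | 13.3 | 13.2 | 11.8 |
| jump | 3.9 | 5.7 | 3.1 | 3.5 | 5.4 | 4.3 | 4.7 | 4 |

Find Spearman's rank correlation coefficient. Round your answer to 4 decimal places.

0.2381

Rank sprint: 3, 4, 2, 8, 7, 6, 5, 1
Rank jump: 3, 8, 1, 2, 7, 5, 6, 4
d = rank(sprint) − rank(jump): 0, -4, 1, 6, 0, 1, -1, -3; Σd² = 64
ρ = 1 − 6Σd² / [n(n²−1)] = 1 − 6×64 / (8×63) = 1 − 384/504 ≈ 0.2381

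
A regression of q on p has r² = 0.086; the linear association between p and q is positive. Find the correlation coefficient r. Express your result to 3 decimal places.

|r| = √0.086 = 0.293
The association is positive, so r = 0.293.

0.293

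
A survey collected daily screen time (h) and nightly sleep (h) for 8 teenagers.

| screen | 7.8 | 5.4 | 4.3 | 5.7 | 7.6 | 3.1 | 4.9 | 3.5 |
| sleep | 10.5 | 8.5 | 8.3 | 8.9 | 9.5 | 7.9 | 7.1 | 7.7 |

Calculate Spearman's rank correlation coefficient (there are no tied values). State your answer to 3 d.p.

0.833

Rank screen: 8, 5, 3, 6, 7, 1, 4, 2
Rank sleep: 8, 5, 4, 6, 7, 3, 1, 2
d = rank(screen) − rank(sleep): 0, 0, -1, 0, 0, -2, 3, 0; Σd² = 14
ρ = 1 − 6Σd² / [n(n²−1)] = 1 − 6×14 / (8×63) = 1 − 84/504 ≈ 0.833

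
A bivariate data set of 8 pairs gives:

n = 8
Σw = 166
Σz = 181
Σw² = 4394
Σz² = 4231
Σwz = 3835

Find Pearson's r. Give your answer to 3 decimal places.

0.221

r = (nΣwz − ΣwΣz) / √[(nΣw² − (Σw)²)(nΣz² − (Σz)²)]
Numerator: 8×3835 − 166×181 = 634
Denominator: √[(35152 − 27556)(33848 − 32761)] = √[7596 × 1087] = 2873.4739
r = 634 / 2873.4739 ≈ 0.221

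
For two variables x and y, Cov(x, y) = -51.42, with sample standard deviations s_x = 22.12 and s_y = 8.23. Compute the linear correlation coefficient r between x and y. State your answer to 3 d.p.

-0.282

r = Cov(x,y) / (s_x · s_y) = -51.42 / (22.12 × 8.23)
  = -51.42 / 182.0476 ≈ -0.282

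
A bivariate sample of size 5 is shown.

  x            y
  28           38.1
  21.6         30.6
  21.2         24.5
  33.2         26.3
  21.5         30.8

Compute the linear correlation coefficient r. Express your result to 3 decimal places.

n = 5, Σx = 125.5, Σy = 150.3, Σx² = 3264.49, Σy² = 4628.55, Σxy = 3782.52
nΣxy − ΣxΣy = 18912.6 − 18862.65 = 49.95
nΣx² − (Σx)² = 16322.45 − 15750.25 = 572.2; nΣy² − (Σy)² = 23142.75 − 22590.09 = 552.66
r = 49.95 / √(572.2 × 552.66) = 49.95 / 562.3451 ≈ 0.089

0.089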